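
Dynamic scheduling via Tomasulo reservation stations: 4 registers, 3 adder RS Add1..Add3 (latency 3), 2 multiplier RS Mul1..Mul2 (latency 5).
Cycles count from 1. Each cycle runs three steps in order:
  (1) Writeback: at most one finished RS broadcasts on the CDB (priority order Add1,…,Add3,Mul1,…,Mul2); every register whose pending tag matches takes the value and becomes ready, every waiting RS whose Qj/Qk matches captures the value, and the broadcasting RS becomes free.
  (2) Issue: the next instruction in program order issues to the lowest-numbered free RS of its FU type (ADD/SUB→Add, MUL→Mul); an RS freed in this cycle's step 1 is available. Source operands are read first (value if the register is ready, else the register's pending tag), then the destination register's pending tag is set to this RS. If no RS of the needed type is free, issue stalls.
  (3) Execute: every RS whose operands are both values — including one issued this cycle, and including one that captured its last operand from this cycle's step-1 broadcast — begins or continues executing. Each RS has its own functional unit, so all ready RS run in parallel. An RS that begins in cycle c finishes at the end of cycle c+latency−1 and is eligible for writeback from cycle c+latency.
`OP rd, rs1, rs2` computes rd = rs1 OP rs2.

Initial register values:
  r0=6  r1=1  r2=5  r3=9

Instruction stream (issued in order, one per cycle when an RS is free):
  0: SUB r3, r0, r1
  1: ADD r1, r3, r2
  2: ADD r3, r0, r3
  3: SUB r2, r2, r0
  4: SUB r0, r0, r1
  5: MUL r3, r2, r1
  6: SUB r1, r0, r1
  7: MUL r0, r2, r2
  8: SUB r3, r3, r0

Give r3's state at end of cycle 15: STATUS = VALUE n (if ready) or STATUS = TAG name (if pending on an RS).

  c1: issue SUB r3<-Add1  regs: r0:6,r1:1,r2:5,r3:Add1
  c2: issue ADD r1<-Add2  regs: r0:6,r1:Add2,r2:5,r3:Add1
  c3: issue ADD r3<-Add3  regs: r0:6,r1:Add2,r2:5,r3:Add3
  c4: CDB Add1=5; issue SUB r2<-Add1  regs: r0:6,r1:Add2,r2:Add1,r3:Add3
  c5: stall  regs: r0:6,r1:Add2,r2:Add1,r3:Add3
  c6: stall  regs: r0:6,r1:Add2,r2:Add1,r3:Add3
  c7: CDB Add1=-1; issue SUB r0<-Add1  regs: r0:Add1,r1:Add2,r2:-1,r3:Add3
  c8: CDB Add2=10; issue MUL r3<-Mul1  regs: r0:Add1,r1:10,r2:-1,r3:Mul1
  c9: CDB Add3=11; issue SUB r1<-Add2  regs: r0:Add1,r1:Add2,r2:-1,r3:Mul1
  c10: issue MUL r0<-Mul2  regs: r0:Mul2,r1:Add2,r2:-1,r3:Mul1
  c11: CDB Add1=-4; issue SUB r3<-Add1  regs: r0:Mul2,r1:Add2,r2:-1,r3:Add1
  c12: -  regs: r0:Mul2,r1:Add2,r2:-1,r3:Add1
  c13: CDB Mul1=-10  regs: r0:Mul2,r1:Add2,r2:-1,r3:Add1
  c14: CDB Add2=-14  regs: r0:Mul2,r1:-14,r2:-1,r3:Add1
  c15: CDB Mul2=1  regs: r0:1,r1:-14,r2:-1,r3:Add1

STATUS = TAG Add1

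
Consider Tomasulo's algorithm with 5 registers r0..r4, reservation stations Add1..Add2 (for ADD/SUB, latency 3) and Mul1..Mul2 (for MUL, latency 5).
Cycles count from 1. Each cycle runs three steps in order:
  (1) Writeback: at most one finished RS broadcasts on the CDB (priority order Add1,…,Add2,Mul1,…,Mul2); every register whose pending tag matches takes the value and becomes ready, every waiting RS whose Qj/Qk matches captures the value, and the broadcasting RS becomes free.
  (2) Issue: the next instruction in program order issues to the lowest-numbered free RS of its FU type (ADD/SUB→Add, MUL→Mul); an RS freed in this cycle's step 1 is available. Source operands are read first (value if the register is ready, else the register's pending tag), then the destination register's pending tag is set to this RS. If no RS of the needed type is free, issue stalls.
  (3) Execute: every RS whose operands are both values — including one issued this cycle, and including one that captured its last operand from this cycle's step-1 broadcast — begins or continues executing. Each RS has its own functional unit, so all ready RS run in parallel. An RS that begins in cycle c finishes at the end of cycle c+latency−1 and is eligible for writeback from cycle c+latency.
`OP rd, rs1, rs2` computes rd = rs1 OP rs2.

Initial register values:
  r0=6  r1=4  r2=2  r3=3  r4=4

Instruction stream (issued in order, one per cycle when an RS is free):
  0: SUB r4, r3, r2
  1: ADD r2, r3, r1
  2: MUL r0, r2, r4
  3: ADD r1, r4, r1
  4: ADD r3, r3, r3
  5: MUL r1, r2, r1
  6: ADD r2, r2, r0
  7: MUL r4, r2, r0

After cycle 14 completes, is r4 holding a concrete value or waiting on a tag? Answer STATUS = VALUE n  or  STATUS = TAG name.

  c1: issue SUB r4<-Add1  regs: r0:6,r1:4,r2:2,r3:3,r4:Add1
  c2: issue ADD r2<-Add2  regs: r0:6,r1:4,r2:Add2,r3:3,r4:Add1
  c3: issue MUL r0<-Mul1  regs: r0:Mul1,r1:4,r2:Add2,r3:3,r4:Add1
  c4: CDB Add1=1; issue ADD r1<-Add1  regs: r0:Mul1,r1:Add1,r2:Add2,r3:3,r4:1
  c5: CDB Add2=7; issue ADD r3<-Add2  regs: r0:Mul1,r1:Add1,r2:7,r3:Add2,r4:1
  c6: issue MUL r1<-Mul2  regs: r0:Mul1,r1:Mul2,r2:7,r3:Add2,r4:1
  c7: CDB Add1=5; issue ADD r2<-Add1  regs: r0:Mul1,r1:Mul2,r2:Add1,r3:Add2,r4:1
  c8: CDB Add2=6; stall  regs: r0:Mul1,r1:Mul2,r2:Add1,r3:6,r4:1
  c9: stall  regs: r0:Mul1,r1:Mul2,r2:Add1,r3:6,r4:1
  c10: CDB Mul1=7; issue MUL r4<-Mul1  regs: r0:7,r1:Mul2,r2:Add1,r3:6,r4:Mul1
  c11: -  regs: r0:7,r1:Mul2,r2:Add1,r3:6,r4:Mul1
  c12: CDB Mul2=35  regs: r0:7,r1:35,r2:Add1,r3:6,r4:Mul1
  c13: CDB Add1=14  regs: r0:7,r1:35,r2:14,r3:6,r4:Mul1
  c14: -  regs: r0:7,r1:35,r2:14,r3:6,r4:Mul1

STATUS = TAG Mul1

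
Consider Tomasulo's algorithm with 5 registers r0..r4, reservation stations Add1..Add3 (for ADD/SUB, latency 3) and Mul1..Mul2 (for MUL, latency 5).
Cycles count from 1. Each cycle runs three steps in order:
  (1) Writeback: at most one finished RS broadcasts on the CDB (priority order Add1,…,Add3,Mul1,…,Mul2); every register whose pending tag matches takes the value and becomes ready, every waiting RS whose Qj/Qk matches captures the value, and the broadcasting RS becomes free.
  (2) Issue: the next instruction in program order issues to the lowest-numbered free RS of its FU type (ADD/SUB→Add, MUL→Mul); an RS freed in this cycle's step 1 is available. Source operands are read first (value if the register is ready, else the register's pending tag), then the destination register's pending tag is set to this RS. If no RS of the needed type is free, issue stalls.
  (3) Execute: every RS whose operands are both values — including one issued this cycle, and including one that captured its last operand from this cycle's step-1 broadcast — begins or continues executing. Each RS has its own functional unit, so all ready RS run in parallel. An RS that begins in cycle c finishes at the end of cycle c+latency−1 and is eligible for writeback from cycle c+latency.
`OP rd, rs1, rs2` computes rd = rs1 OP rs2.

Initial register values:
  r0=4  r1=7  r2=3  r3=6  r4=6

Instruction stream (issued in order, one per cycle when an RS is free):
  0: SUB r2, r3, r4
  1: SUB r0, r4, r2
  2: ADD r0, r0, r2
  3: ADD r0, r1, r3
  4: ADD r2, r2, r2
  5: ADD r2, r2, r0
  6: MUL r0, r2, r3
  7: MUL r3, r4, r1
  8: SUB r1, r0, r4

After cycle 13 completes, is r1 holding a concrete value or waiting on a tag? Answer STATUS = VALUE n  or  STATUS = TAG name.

cycle 1: issue SUB r2<-Add1 // r0:4,r1:7,r2:Add1,r3:6,r4:6
cycle 2: issue SUB r0<-Add2 // r0:Add2,r1:7,r2:Add1,r3:6,r4:6
cycle 3: issue ADD r0<-Add3 // r0:Add3,r1:7,r2:Add1,r3:6,r4:6
cycle 4: CDB Add1=0; issue ADD r0<-Add1 // r0:Add1,r1:7,r2:0,r3:6,r4:6
cycle 5: stall // r0:Add1,r1:7,r2:0,r3:6,r4:6
cycle 6: stall // r0:Add1,r1:7,r2:0,r3:6,r4:6
cycle 7: CDB Add1=13; issue ADD r2<-Add1 // r0:13,r1:7,r2:Add1,r3:6,r4:6
cycle 8: CDB Add2=6; issue ADD r2<-Add2 // r0:13,r1:7,r2:Add2,r3:6,r4:6
cycle 9: issue MUL r0<-Mul1 // r0:Mul1,r1:7,r2:Add2,r3:6,r4:6
cycle 10: CDB Add1=0; issue MUL r3<-Mul2 // r0:Mul1,r1:7,r2:Add2,r3:Mul2,r4:6
cycle 11: CDB Add3=6; issue SUB r1<-Add1 // r0:Mul1,r1:Add1,r2:Add2,r3:Mul2,r4:6
cycle 12: - // r0:Mul1,r1:Add1,r2:Add2,r3:Mul2,r4:6
cycle 13: CDB Add2=13 // r0:Mul1,r1:Add1,r2:13,r3:Mul2,r4:6

STATUS = TAG Add1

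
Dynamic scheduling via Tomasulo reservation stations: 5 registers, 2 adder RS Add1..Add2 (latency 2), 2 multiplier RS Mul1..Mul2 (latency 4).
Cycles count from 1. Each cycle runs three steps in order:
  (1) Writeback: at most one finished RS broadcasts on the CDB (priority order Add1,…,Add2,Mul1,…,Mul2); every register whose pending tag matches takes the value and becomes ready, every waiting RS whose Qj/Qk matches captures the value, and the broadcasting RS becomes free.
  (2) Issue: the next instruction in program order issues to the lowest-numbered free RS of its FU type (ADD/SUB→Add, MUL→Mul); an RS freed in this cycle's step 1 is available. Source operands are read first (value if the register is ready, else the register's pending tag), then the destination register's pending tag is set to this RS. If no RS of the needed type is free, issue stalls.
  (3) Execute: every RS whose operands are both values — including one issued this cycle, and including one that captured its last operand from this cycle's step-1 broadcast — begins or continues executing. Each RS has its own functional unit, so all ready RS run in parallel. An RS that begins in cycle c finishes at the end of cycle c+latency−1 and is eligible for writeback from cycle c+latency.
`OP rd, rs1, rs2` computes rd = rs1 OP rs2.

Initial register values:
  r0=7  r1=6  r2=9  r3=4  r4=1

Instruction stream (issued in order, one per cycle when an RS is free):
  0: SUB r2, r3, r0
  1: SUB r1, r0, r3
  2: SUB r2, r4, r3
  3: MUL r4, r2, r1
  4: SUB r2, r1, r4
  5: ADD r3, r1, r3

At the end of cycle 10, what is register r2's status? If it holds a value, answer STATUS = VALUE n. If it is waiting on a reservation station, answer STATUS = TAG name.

c1: issue SUB r2<-Add1 | r0:7,r1:6,r2:Add1,r3:4,r4:1
c2: issue SUB r1<-Add2 | r0:7,r1:Add2,r2:Add1,r3:4,r4:1
c3: CDB Add1=-3; issue SUB r2<-Add1 | r0:7,r1:Add2,r2:Add1,r3:4,r4:1
c4: CDB Add2=3; issue MUL r4<-Mul1 | r0:7,r1:3,r2:Add1,r3:4,r4:Mul1
c5: CDB Add1=-3; issue SUB r2<-Add1 | r0:7,r1:3,r2:Add1,r3:4,r4:Mul1
c6: issue ADD r3<-Add2 | r0:7,r1:3,r2:Add1,r3:Add2,r4:Mul1
c7: - | r0:7,r1:3,r2:Add1,r3:Add2,r4:Mul1
c8: CDB Add2=7 | r0:7,r1:3,r2:Add1,r3:7,r4:Mul1
c9: CDB Mul1=-9 | r0:7,r1:3,r2:Add1,r3:7,r4:-9
c10: - | r0:7,r1:3,r2:Add1,r3:7,r4:-9

STATUS = TAG Add1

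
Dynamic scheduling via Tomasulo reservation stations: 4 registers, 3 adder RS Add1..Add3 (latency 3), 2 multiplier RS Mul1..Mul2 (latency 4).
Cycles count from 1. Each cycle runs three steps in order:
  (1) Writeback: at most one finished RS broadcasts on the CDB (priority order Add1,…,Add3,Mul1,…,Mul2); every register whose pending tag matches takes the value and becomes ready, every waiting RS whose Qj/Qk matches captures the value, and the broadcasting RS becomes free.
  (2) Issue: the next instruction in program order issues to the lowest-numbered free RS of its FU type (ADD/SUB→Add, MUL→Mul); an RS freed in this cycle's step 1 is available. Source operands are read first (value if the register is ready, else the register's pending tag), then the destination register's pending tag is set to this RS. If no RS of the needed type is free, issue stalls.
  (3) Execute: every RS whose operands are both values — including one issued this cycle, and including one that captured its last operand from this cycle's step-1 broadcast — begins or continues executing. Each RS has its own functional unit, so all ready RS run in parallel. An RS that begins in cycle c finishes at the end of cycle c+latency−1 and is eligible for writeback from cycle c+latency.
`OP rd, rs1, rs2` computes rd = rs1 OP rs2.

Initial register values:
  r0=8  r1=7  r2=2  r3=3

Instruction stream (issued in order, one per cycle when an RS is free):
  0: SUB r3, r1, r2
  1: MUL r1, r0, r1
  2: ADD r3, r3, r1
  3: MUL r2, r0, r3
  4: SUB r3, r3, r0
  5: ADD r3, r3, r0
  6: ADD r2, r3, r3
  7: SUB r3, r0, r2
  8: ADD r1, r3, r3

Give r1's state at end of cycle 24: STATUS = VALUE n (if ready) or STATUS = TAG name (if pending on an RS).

STATUS = VALUE -228

  c1: issue SUB r3<-Add1  regs: r0:8,r1:7,r2:2,r3:Add1
  c2: issue MUL r1<-Mul1  regs: r0:8,r1:Mul1,r2:2,r3:Add1
  c3: issue ADD r3<-Add2  regs: r0:8,r1:Mul1,r2:2,r3:Add2
  c4: CDB Add1=5; issue MUL r2<-Mul2  regs: r0:8,r1:Mul1,r2:Mul2,r3:Add2
  c5: issue SUB r3<-Add1  regs: r0:8,r1:Mul1,r2:Mul2,r3:Add1
  c6: CDB Mul1=56; issue ADD r3<-Add3  regs: r0:8,r1:56,r2:Mul2,r3:Add3
  c7: stall  regs: r0:8,r1:56,r2:Mul2,r3:Add3
  c8: stall  regs: r0:8,r1:56,r2:Mul2,r3:Add3
  c9: CDB Add2=61; issue ADD r2<-Add2  regs: r0:8,r1:56,r2:Add2,r3:Add3
  c10: stall  regs: r0:8,r1:56,r2:Add2,r3:Add3
  c11: stall  regs: r0:8,r1:56,r2:Add2,r3:Add3
  c12: CDB Add1=53; issue SUB r3<-Add1  regs: r0:8,r1:56,r2:Add2,r3:Add1
  c13: CDB Mul2=488; stall  regs: r0:8,r1:56,r2:Add2,r3:Add1
  c14: stall  regs: r0:8,r1:56,r2:Add2,r3:Add1
  c15: CDB Add3=61; issue ADD r1<-Add3  regs: r0:8,r1:Add3,r2:Add2,r3:Add1
  c16: -  regs: r0:8,r1:Add3,r2:Add2,r3:Add1
  c17: -  regs: r0:8,r1:Add3,r2:Add2,r3:Add1
  c18: CDB Add2=122  regs: r0:8,r1:Add3,r2:122,r3:Add1
  c19: -  regs: r0:8,r1:Add3,r2:122,r3:Add1
  c20: -  regs: r0:8,r1:Add3,r2:122,r3:Add1
  c21: CDB Add1=-114  regs: r0:8,r1:Add3,r2:122,r3:-114
  c22: -  regs: r0:8,r1:Add3,r2:122,r3:-114
  c23: -  regs: r0:8,r1:Add3,r2:122,r3:-114
  c24: CDB Add3=-228  regs: r0:8,r1:-228,r2:122,r3:-114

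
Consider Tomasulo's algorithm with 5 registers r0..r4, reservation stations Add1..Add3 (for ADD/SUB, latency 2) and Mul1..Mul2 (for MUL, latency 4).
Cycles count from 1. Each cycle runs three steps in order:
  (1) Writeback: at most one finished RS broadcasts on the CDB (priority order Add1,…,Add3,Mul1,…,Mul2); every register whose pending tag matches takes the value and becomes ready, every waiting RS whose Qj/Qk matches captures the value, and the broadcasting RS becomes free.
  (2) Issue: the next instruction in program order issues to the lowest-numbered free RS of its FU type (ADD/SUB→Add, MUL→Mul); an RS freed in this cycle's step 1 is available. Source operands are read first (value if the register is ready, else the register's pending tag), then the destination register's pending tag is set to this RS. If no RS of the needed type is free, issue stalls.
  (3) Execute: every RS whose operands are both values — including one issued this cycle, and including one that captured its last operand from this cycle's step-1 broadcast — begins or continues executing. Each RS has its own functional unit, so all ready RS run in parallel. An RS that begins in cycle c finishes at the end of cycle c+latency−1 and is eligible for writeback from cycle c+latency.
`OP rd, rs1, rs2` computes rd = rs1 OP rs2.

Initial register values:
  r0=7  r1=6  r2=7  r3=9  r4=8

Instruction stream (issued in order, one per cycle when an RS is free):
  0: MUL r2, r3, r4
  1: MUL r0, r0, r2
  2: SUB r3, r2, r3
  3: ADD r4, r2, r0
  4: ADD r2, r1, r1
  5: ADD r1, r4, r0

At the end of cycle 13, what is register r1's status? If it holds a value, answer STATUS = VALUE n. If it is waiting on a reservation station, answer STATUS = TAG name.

STATUS = VALUE 1080

cycle 1: issue MUL r2<-Mul1 // r0:7,r1:6,r2:Mul1,r3:9,r4:8
cycle 2: issue MUL r0<-Mul2 // r0:Mul2,r1:6,r2:Mul1,r3:9,r4:8
cycle 3: issue SUB r3<-Add1 // r0:Mul2,r1:6,r2:Mul1,r3:Add1,r4:8
cycle 4: issue ADD r4<-Add2 // r0:Mul2,r1:6,r2:Mul1,r3:Add1,r4:Add2
cycle 5: CDB Mul1=72; issue ADD r2<-Add3 // r0:Mul2,r1:6,r2:Add3,r3:Add1,r4:Add2
cycle 6: stall // r0:Mul2,r1:6,r2:Add3,r3:Add1,r4:Add2
cycle 7: CDB Add1=63; issue ADD r1<-Add1 // r0:Mul2,r1:Add1,r2:Add3,r3:63,r4:Add2
cycle 8: CDB Add3=12 // r0:Mul2,r1:Add1,r2:12,r3:63,r4:Add2
cycle 9: CDB Mul2=504 // r0:504,r1:Add1,r2:12,r3:63,r4:Add2
cycle 10: - // r0:504,r1:Add1,r2:12,r3:63,r4:Add2
cycle 11: CDB Add2=576 // r0:504,r1:Add1,r2:12,r3:63,r4:576
cycle 12: - // r0:504,r1:Add1,r2:12,r3:63,r4:576
cycle 13: CDB Add1=1080 // r0:504,r1:1080,r2:12,r3:63,r4:576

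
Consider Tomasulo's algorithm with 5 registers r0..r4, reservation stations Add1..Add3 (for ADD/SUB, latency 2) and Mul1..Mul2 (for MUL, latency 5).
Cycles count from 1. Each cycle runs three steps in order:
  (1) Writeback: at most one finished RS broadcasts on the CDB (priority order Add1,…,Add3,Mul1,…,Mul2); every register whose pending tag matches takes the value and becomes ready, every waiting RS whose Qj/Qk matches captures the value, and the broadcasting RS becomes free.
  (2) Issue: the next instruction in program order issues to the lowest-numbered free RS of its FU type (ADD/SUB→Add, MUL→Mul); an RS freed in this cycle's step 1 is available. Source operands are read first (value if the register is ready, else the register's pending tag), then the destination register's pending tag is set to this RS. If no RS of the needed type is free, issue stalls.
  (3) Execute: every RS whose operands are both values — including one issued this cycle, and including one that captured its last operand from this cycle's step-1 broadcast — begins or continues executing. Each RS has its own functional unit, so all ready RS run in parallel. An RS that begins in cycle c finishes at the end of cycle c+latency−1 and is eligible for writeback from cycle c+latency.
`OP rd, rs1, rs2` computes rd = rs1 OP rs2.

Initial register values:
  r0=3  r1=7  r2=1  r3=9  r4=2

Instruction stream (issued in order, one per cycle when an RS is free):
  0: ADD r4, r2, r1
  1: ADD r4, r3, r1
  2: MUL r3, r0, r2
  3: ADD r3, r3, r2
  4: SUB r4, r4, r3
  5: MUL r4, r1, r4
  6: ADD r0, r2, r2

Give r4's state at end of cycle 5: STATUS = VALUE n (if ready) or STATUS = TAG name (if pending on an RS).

STATUS = TAG Add2

  c1: issue ADD r4<-Add1  regs: r0:3,r1:7,r2:1,r3:9,r4:Add1
  c2: issue ADD r4<-Add2  regs: r0:3,r1:7,r2:1,r3:9,r4:Add2
  c3: CDB Add1=8; issue MUL r3<-Mul1  regs: r0:3,r1:7,r2:1,r3:Mul1,r4:Add2
  c4: CDB Add2=16; issue ADD r3<-Add1  regs: r0:3,r1:7,r2:1,r3:Add1,r4:16
  c5: issue SUB r4<-Add2  regs: r0:3,r1:7,r2:1,r3:Add1,r4:Add2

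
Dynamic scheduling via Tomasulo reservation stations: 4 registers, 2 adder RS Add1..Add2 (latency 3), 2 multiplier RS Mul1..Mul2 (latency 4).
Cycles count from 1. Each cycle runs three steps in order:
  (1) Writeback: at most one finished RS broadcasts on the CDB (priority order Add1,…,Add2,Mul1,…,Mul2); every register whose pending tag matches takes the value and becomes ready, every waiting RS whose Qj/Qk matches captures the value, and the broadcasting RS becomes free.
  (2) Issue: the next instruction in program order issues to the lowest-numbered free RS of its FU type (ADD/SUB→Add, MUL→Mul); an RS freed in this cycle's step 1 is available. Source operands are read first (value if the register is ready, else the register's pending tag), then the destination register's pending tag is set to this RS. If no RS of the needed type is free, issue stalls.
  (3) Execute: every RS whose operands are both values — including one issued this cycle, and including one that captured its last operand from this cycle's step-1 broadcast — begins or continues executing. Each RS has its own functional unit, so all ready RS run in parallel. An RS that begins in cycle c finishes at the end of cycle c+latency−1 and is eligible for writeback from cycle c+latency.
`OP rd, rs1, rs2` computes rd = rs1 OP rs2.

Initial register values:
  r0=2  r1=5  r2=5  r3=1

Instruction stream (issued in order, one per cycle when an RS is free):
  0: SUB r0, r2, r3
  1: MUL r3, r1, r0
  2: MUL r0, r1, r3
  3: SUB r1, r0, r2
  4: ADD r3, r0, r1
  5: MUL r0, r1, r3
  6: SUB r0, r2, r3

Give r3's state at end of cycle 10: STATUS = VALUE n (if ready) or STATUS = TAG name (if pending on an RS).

STATUS = TAG Add2

c1: issue SUB r0<-Add1 | r0:Add1,r1:5,r2:5,r3:1
c2: issue MUL r3<-Mul1 | r0:Add1,r1:5,r2:5,r3:Mul1
c3: issue MUL r0<-Mul2 | r0:Mul2,r1:5,r2:5,r3:Mul1
c4: CDB Add1=4; issue SUB r1<-Add1 | r0:Mul2,r1:Add1,r2:5,r3:Mul1
c5: issue ADD r3<-Add2 | r0:Mul2,r1:Add1,r2:5,r3:Add2
c6: stall | r0:Mul2,r1:Add1,r2:5,r3:Add2
c7: stall | r0:Mul2,r1:Add1,r2:5,r3:Add2
c8: CDB Mul1=20; issue MUL r0<-Mul1 | r0:Mul1,r1:Add1,r2:5,r3:Add2
c9: stall | r0:Mul1,r1:Add1,r2:5,r3:Add2
c10: stall | r0:Mul1,r1:Add1,r2:5,r3:Add2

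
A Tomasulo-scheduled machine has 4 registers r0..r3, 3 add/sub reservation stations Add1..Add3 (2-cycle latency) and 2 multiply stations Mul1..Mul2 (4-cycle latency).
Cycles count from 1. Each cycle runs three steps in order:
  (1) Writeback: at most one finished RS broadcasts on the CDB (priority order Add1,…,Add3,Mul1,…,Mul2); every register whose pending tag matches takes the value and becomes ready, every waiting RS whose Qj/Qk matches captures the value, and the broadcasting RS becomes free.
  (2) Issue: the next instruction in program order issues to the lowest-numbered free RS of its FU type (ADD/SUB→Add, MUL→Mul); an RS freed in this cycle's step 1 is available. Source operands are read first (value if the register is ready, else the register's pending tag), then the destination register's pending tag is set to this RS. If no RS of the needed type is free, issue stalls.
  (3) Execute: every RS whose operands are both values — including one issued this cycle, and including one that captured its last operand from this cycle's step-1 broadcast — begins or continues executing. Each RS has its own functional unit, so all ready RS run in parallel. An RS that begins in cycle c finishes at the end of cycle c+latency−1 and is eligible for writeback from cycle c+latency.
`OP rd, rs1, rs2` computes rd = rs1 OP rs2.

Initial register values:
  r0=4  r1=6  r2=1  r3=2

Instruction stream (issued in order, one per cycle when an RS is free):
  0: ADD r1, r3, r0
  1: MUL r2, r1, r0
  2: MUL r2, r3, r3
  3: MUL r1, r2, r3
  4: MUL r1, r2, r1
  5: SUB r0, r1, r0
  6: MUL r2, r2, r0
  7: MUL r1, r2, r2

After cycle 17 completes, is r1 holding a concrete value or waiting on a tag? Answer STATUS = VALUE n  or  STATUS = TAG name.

cycle 1: issue ADD r1<-Add1 // r0:4,r1:Add1,r2:1,r3:2
cycle 2: issue MUL r2<-Mul1 // r0:4,r1:Add1,r2:Mul1,r3:2
cycle 3: CDB Add1=6; issue MUL r2<-Mul2 // r0:4,r1:6,r2:Mul2,r3:2
cycle 4: stall // r0:4,r1:6,r2:Mul2,r3:2
cycle 5: stall // r0:4,r1:6,r2:Mul2,r3:2
cycle 6: stall // r0:4,r1:6,r2:Mul2,r3:2
cycle 7: CDB Mul1=24; issue MUL r1<-Mul1 // r0:4,r1:Mul1,r2:Mul2,r3:2
cycle 8: CDB Mul2=4; issue MUL r1<-Mul2 // r0:4,r1:Mul2,r2:4,r3:2
cycle 9: issue SUB r0<-Add1 // r0:Add1,r1:Mul2,r2:4,r3:2
cycle 10: stall // r0:Add1,r1:Mul2,r2:4,r3:2
cycle 11: stall // r0:Add1,r1:Mul2,r2:4,r3:2
cycle 12: CDB Mul1=8; issue MUL r2<-Mul1 // r0:Add1,r1:Mul2,r2:Mul1,r3:2
cycle 13: stall // r0:Add1,r1:Mul2,r2:Mul1,r3:2
cycle 14: stall // r0:Add1,r1:Mul2,r2:Mul1,r3:2
cycle 15: stall // r0:Add1,r1:Mul2,r2:Mul1,r3:2
cycle 16: CDB Mul2=32; issue MUL r1<-Mul2 // r0:Add1,r1:Mul2,r2:Mul1,r3:2
cycle 17: - // r0:Add1,r1:Mul2,r2:Mul1,r3:2

STATUS = TAG Mul2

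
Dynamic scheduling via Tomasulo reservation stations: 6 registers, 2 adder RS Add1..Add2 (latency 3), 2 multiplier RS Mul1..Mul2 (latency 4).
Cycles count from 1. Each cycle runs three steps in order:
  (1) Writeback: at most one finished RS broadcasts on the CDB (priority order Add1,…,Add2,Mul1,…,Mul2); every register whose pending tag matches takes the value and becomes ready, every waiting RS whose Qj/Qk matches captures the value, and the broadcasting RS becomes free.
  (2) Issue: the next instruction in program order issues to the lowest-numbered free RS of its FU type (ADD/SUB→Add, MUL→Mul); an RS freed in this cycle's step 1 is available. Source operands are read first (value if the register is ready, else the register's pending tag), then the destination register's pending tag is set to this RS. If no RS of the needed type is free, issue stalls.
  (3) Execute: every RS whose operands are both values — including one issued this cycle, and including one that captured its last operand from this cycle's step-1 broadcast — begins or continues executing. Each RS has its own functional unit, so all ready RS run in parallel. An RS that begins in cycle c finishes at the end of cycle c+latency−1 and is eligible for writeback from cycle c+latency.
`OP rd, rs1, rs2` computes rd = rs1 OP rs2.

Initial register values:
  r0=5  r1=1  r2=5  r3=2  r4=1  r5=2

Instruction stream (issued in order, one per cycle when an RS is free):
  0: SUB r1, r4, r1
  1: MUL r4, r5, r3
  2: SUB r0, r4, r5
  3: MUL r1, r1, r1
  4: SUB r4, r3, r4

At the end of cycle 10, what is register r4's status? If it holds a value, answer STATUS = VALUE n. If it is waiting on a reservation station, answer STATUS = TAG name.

STATUS = VALUE -2

  c1: issue SUB r1<-Add1  regs: r0:5,r1:Add1,r2:5,r3:2,r4:1,r5:2
  c2: issue MUL r4<-Mul1  regs: r0:5,r1:Add1,r2:5,r3:2,r4:Mul1,r5:2
  c3: issue SUB r0<-Add2  regs: r0:Add2,r1:Add1,r2:5,r3:2,r4:Mul1,r5:2
  c4: CDB Add1=0; issue MUL r1<-Mul2  regs: r0:Add2,r1:Mul2,r2:5,r3:2,r4:Mul1,r5:2
  c5: issue SUB r4<-Add1  regs: r0:Add2,r1:Mul2,r2:5,r3:2,r4:Add1,r5:2
  c6: CDB Mul1=4  regs: r0:Add2,r1:Mul2,r2:5,r3:2,r4:Add1,r5:2
  c7: -  regs: r0:Add2,r1:Mul2,r2:5,r3:2,r4:Add1,r5:2
  c8: CDB Mul2=0  regs: r0:Add2,r1:0,r2:5,r3:2,r4:Add1,r5:2
  c9: CDB Add1=-2  regs: r0:Add2,r1:0,r2:5,r3:2,r4:-2,r5:2
  c10: CDB Add2=2  regs: r0:2,r1:0,r2:5,r3:2,r4:-2,r5:2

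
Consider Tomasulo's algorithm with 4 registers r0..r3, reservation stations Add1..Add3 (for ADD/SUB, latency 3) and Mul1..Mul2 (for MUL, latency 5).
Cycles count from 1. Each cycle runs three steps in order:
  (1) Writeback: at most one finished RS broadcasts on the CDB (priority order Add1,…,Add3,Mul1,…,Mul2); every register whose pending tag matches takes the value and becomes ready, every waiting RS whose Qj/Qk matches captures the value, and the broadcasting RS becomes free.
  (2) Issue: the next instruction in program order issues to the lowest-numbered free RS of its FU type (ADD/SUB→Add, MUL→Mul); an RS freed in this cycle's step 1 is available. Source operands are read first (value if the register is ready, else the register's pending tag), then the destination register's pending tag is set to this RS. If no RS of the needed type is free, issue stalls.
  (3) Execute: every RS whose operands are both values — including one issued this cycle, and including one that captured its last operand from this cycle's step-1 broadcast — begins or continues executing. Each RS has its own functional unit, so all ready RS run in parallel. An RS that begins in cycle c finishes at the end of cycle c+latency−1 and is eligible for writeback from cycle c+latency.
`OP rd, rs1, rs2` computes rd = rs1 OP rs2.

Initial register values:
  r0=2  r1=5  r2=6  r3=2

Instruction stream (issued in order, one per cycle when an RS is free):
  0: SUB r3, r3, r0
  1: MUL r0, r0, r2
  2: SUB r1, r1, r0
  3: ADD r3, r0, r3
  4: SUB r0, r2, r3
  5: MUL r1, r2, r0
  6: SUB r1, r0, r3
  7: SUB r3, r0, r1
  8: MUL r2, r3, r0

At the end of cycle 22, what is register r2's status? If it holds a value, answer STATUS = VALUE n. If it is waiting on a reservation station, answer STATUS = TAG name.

  c1: issue SUB r3<-Add1  regs: r0:2,r1:5,r2:6,r3:Add1
  c2: issue MUL r0<-Mul1  regs: r0:Mul1,r1:5,r2:6,r3:Add1
  c3: issue SUB r1<-Add2  regs: r0:Mul1,r1:Add2,r2:6,r3:Add1
  c4: CDB Add1=0; issue ADD r3<-Add1  regs: r0:Mul1,r1:Add2,r2:6,r3:Add1
  c5: issue SUB r0<-Add3  regs: r0:Add3,r1:Add2,r2:6,r3:Add1
  c6: issue MUL r1<-Mul2  regs: r0:Add3,r1:Mul2,r2:6,r3:Add1
  c7: CDB Mul1=12; stall  regs: r0:Add3,r1:Mul2,r2:6,r3:Add1
  c8: stall  regs: r0:Add3,r1:Mul2,r2:6,r3:Add1
  c9: stall  regs: r0:Add3,r1:Mul2,r2:6,r3:Add1
  c10: CDB Add1=12; issue SUB r1<-Add1  regs: r0:Add3,r1:Add1,r2:6,r3:12
  c11: CDB Add2=-7; issue SUB r3<-Add2  regs: r0:Add3,r1:Add1,r2:6,r3:Add2
  c12: issue MUL r2<-Mul1  regs: r0:Add3,r1:Add1,r2:Mul1,r3:Add2
  c13: CDB Add3=-6  regs: r0:-6,r1:Add1,r2:Mul1,r3:Add2
  c14: -  regs: r0:-6,r1:Add1,r2:Mul1,r3:Add2
  c15: -  regs: r0:-6,r1:Add1,r2:Mul1,r3:Add2
  c16: CDB Add1=-18  regs: r0:-6,r1:-18,r2:Mul1,r3:Add2
  c17: -  regs: r0:-6,r1:-18,r2:Mul1,r3:Add2
  c18: CDB Mul2=-36  regs: r0:-6,r1:-18,r2:Mul1,r3:Add2
  c19: CDB Add2=12  regs: r0:-6,r1:-18,r2:Mul1,r3:12
  c20: -  regs: r0:-6,r1:-18,r2:Mul1,r3:12
  c21: -  regs: r0:-6,r1:-18,r2:Mul1,r3:12
  c22: -  regs: r0:-6,r1:-18,r2:Mul1,r3:12

STATUS = TAG Mul1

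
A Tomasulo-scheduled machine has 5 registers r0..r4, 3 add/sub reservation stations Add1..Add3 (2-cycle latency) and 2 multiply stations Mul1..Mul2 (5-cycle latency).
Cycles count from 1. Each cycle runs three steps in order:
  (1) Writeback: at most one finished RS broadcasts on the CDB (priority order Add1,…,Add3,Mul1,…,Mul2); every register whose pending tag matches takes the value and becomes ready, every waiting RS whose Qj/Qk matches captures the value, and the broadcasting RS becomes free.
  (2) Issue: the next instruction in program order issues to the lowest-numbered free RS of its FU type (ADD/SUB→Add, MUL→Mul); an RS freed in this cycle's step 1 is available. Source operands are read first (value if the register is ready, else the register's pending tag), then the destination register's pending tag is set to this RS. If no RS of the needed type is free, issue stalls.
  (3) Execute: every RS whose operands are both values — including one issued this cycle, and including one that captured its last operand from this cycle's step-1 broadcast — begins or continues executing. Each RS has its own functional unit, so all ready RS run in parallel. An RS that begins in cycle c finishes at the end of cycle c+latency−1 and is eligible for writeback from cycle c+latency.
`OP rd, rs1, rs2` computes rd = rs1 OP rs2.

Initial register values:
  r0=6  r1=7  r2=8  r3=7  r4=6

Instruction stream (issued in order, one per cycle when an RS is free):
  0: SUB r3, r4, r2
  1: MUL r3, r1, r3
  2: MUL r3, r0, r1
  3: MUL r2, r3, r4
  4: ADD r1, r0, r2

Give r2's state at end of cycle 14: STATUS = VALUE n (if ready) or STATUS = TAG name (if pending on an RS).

cycle 1: issue SUB r3<-Add1 // r0:6,r1:7,r2:8,r3:Add1,r4:6
cycle 2: issue MUL r3<-Mul1 // r0:6,r1:7,r2:8,r3:Mul1,r4:6
cycle 3: CDB Add1=-2; issue MUL r3<-Mul2 // r0:6,r1:7,r2:8,r3:Mul2,r4:6
cycle 4: stall // r0:6,r1:7,r2:8,r3:Mul2,r4:6
cycle 5: stall // r0:6,r1:7,r2:8,r3:Mul2,r4:6
cycle 6: stall // r0:6,r1:7,r2:8,r3:Mul2,r4:6
cycle 7: stall // r0:6,r1:7,r2:8,r3:Mul2,r4:6
cycle 8: CDB Mul1=-14; issue MUL r2<-Mul1 // r0:6,r1:7,r2:Mul1,r3:Mul2,r4:6
cycle 9: CDB Mul2=42; issue ADD r1<-Add1 // r0:6,r1:Add1,r2:Mul1,r3:42,r4:6
cycle 10: - // r0:6,r1:Add1,r2:Mul1,r3:42,r4:6
cycle 11: - // r0:6,r1:Add1,r2:Mul1,r3:42,r4:6
cycle 12: - // r0:6,r1:Add1,r2:Mul1,r3:42,r4:6
cycle 13: - // r0:6,r1:Add1,r2:Mul1,r3:42,r4:6
cycle 14: CDB Mul1=252 // r0:6,r1:Add1,r2:252,r3:42,r4:6

STATUS = VALUE 252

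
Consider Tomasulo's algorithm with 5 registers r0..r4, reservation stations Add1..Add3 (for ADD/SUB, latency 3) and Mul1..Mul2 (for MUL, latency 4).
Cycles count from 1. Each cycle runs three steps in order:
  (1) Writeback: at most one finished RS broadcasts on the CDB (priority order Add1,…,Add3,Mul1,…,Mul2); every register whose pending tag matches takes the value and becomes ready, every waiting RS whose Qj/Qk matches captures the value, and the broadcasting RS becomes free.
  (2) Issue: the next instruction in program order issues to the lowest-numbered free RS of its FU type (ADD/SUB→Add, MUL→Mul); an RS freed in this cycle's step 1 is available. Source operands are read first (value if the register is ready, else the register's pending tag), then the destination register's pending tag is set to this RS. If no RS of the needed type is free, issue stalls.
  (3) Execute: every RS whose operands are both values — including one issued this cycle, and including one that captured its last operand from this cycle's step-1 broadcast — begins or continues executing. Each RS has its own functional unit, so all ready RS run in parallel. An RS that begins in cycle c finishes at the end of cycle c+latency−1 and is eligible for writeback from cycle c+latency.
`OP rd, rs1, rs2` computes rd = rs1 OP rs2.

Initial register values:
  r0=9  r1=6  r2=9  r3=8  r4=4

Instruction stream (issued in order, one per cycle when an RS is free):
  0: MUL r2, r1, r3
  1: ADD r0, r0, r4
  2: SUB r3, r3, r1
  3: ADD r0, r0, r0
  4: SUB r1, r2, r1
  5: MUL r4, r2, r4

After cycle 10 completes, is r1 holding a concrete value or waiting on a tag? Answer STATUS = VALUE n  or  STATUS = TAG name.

STATUS = VALUE 42

  c1: issue MUL r2<-Mul1  regs: r0:9,r1:6,r2:Mul1,r3:8,r4:4
  c2: issue ADD r0<-Add1  regs: r0:Add1,r1:6,r2:Mul1,r3:8,r4:4
  c3: issue SUB r3<-Add2  regs: r0:Add1,r1:6,r2:Mul1,r3:Add2,r4:4
  c4: issue ADD r0<-Add3  regs: r0:Add3,r1:6,r2:Mul1,r3:Add2,r4:4
  c5: CDB Add1=13; issue SUB r1<-Add1  regs: r0:Add3,r1:Add1,r2:Mul1,r3:Add2,r4:4
  c6: CDB Add2=2; issue MUL r4<-Mul2  regs: r0:Add3,r1:Add1,r2:Mul1,r3:2,r4:Mul2
  c7: CDB Mul1=48  regs: r0:Add3,r1:Add1,r2:48,r3:2,r4:Mul2
  c8: CDB Add3=26  regs: r0:26,r1:Add1,r2:48,r3:2,r4:Mul2
  c9: -  regs: r0:26,r1:Add1,r2:48,r3:2,r4:Mul2
  c10: CDB Add1=42  regs: r0:26,r1:42,r2:48,r3:2,r4:Mul2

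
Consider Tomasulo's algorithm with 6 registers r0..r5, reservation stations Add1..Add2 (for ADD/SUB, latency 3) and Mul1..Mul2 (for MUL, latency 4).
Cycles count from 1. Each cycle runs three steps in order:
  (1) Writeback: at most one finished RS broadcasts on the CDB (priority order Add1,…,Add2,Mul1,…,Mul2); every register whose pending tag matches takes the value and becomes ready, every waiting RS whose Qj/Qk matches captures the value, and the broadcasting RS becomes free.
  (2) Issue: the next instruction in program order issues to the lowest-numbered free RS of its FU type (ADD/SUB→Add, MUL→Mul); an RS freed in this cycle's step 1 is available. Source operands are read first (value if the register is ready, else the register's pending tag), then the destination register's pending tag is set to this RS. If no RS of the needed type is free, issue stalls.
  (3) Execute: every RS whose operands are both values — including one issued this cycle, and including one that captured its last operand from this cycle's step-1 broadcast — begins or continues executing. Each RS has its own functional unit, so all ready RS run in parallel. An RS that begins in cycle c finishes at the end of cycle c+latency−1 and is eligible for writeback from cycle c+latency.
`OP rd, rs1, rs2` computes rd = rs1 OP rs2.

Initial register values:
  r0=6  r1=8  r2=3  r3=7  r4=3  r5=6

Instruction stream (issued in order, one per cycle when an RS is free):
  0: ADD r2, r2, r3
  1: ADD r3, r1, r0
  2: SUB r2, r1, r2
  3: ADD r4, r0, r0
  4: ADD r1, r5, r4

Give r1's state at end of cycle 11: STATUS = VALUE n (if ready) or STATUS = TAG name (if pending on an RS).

STATUS = VALUE 18

  c1: issue ADD r2<-Add1  regs: r0:6,r1:8,r2:Add1,r3:7,r4:3,r5:6
  c2: issue ADD r3<-Add2  regs: r0:6,r1:8,r2:Add1,r3:Add2,r4:3,r5:6
  c3: stall  regs: r0:6,r1:8,r2:Add1,r3:Add2,r4:3,r5:6
  c4: CDB Add1=10; issue SUB r2<-Add1  regs: r0:6,r1:8,r2:Add1,r3:Add2,r4:3,r5:6
  c5: CDB Add2=14; issue ADD r4<-Add2  regs: r0:6,r1:8,r2:Add1,r3:14,r4:Add2,r5:6
  c6: stall  regs: r0:6,r1:8,r2:Add1,r3:14,r4:Add2,r5:6
  c7: CDB Add1=-2; issue ADD r1<-Add1  regs: r0:6,r1:Add1,r2:-2,r3:14,r4:Add2,r5:6
  c8: CDB Add2=12  regs: r0:6,r1:Add1,r2:-2,r3:14,r4:12,r5:6
  c9: -  regs: r0:6,r1:Add1,r2:-2,r3:14,r4:12,r5:6
  c10: -  regs: r0:6,r1:Add1,r2:-2,r3:14,r4:12,r5:6
  c11: CDB Add1=18  regs: r0:6,r1:18,r2:-2,r3:14,r4:12,r5:6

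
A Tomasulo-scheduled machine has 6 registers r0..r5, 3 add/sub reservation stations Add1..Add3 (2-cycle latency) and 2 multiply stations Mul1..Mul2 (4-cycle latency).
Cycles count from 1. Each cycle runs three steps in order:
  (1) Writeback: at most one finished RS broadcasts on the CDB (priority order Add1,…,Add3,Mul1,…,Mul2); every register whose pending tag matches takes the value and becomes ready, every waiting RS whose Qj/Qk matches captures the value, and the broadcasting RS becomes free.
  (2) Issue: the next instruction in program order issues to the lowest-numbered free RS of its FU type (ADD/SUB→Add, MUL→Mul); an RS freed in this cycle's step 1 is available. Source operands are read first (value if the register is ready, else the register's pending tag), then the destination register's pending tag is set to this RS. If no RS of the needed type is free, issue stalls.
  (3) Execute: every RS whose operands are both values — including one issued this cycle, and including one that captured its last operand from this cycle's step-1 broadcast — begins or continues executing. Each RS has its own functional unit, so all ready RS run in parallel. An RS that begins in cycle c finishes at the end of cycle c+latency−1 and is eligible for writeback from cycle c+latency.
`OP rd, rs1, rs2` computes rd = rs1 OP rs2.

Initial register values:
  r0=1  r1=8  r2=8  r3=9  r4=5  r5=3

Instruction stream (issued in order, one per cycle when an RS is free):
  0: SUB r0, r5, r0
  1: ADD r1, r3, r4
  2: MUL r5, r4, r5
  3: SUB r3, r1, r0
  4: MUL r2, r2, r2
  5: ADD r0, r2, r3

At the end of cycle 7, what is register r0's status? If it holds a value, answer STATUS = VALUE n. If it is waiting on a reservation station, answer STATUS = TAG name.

cycle 1: issue SUB r0<-Add1 // r0:Add1,r1:8,r2:8,r3:9,r4:5,r5:3
cycle 2: issue ADD r1<-Add2 // r0:Add1,r1:Add2,r2:8,r3:9,r4:5,r5:3
cycle 3: CDB Add1=2; issue MUL r5<-Mul1 // r0:2,r1:Add2,r2:8,r3:9,r4:5,r5:Mul1
cycle 4: CDB Add2=14; issue SUB r3<-Add1 // r0:2,r1:14,r2:8,r3:Add1,r4:5,r5:Mul1
cycle 5: issue MUL r2<-Mul2 // r0:2,r1:14,r2:Mul2,r3:Add1,r4:5,r5:Mul1
cycle 6: CDB Add1=12; issue ADD r0<-Add1 // r0:Add1,r1:14,r2:Mul2,r3:12,r4:5,r5:Mul1
cycle 7: CDB Mul1=15 // r0:Add1,r1:14,r2:Mul2,r3:12,r4:5,r5:15

STATUS = TAG Add1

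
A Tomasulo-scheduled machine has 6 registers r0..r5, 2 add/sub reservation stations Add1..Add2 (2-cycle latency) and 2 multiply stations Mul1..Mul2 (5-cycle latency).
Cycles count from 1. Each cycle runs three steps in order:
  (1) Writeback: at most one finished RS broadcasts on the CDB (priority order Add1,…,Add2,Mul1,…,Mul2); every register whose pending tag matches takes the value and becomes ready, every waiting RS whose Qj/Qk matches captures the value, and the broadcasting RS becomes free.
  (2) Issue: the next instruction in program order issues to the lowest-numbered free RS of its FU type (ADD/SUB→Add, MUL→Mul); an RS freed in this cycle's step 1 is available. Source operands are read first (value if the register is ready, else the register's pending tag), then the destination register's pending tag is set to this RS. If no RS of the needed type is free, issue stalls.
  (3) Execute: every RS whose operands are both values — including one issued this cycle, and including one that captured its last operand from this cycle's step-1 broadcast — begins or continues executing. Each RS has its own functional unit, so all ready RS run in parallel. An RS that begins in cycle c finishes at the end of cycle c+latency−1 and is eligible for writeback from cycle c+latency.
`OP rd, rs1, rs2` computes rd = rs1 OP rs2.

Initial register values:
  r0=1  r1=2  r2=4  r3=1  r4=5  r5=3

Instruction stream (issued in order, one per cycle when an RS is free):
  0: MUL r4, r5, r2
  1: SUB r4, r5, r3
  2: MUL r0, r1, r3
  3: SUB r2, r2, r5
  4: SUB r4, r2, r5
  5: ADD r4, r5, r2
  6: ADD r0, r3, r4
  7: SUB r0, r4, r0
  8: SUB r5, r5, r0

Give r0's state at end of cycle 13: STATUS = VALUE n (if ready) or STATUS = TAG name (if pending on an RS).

cycle 1: issue MUL r4<-Mul1 // r0:1,r1:2,r2:4,r3:1,r4:Mul1,r5:3
cycle 2: issue SUB r4<-Add1 // r0:1,r1:2,r2:4,r3:1,r4:Add1,r5:3
cycle 3: issue MUL r0<-Mul2 // r0:Mul2,r1:2,r2:4,r3:1,r4:Add1,r5:3
cycle 4: CDB Add1=2; issue SUB r2<-Add1 // r0:Mul2,r1:2,r2:Add1,r3:1,r4:2,r5:3
cycle 5: issue SUB r4<-Add2 // r0:Mul2,r1:2,r2:Add1,r3:1,r4:Add2,r5:3
cycle 6: CDB Add1=1; issue ADD r4<-Add1 // r0:Mul2,r1:2,r2:1,r3:1,r4:Add1,r5:3
cycle 7: CDB Mul1=12; stall // r0:Mul2,r1:2,r2:1,r3:1,r4:Add1,r5:3
cycle 8: CDB Add1=4; issue ADD r0<-Add1 // r0:Add1,r1:2,r2:1,r3:1,r4:4,r5:3
cycle 9: CDB Add2=-2; issue SUB r0<-Add2 // r0:Add2,r1:2,r2:1,r3:1,r4:4,r5:3
cycle 10: CDB Add1=5; issue SUB r5<-Add1 // r0:Add2,r1:2,r2:1,r3:1,r4:4,r5:Add1
cycle 11: CDB Mul2=2 // r0:Add2,r1:2,r2:1,r3:1,r4:4,r5:Add1
cycle 12: CDB Add2=-1 // r0:-1,r1:2,r2:1,r3:1,r4:4,r5:Add1
cycle 13: - // r0:-1,r1:2,r2:1,r3:1,r4:4,r5:Add1

STATUS = VALUE -1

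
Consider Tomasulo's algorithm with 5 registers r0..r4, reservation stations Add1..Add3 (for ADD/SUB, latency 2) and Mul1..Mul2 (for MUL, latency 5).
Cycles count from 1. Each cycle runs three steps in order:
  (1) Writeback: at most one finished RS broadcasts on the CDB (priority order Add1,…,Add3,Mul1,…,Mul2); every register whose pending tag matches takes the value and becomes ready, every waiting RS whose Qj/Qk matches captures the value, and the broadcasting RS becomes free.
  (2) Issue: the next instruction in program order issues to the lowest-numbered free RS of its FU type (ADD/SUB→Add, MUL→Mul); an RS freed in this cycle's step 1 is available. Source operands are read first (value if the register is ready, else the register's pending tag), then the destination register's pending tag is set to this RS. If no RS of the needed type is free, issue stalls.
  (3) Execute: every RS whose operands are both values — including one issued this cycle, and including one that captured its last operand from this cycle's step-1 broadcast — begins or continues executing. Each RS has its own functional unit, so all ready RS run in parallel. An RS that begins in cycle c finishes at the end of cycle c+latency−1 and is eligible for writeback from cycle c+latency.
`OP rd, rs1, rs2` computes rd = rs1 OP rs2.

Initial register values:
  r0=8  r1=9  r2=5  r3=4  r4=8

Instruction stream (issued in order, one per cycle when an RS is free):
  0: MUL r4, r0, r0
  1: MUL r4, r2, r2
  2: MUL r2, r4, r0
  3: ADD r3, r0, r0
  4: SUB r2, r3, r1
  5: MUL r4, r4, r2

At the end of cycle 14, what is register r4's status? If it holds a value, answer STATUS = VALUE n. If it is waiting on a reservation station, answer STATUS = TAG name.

c1: issue MUL r4<-Mul1 | r0:8,r1:9,r2:5,r3:4,r4:Mul1
c2: issue MUL r4<-Mul2 | r0:8,r1:9,r2:5,r3:4,r4:Mul2
c3: stall | r0:8,r1:9,r2:5,r3:4,r4:Mul2
c4: stall | r0:8,r1:9,r2:5,r3:4,r4:Mul2
c5: stall | r0:8,r1:9,r2:5,r3:4,r4:Mul2
c6: CDB Mul1=64; issue MUL r2<-Mul1 | r0:8,r1:9,r2:Mul1,r3:4,r4:Mul2
c7: CDB Mul2=25; issue ADD r3<-Add1 | r0:8,r1:9,r2:Mul1,r3:Add1,r4:25
c8: issue SUB r2<-Add2 | r0:8,r1:9,r2:Add2,r3:Add1,r4:25
c9: CDB Add1=16; issue MUL r4<-Mul2 | r0:8,r1:9,r2:Add2,r3:16,r4:Mul2
c10: - | r0:8,r1:9,r2:Add2,r3:16,r4:Mul2
c11: CDB Add2=7 | r0:8,r1:9,r2:7,r3:16,r4:Mul2
c12: CDB Mul1=200 | r0:8,r1:9,r2:7,r3:16,r4:Mul2
c13: - | r0:8,r1:9,r2:7,r3:16,r4:Mul2
c14: - | r0:8,r1:9,r2:7,r3:16,r4:Mul2

STATUS = TAG Mul2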